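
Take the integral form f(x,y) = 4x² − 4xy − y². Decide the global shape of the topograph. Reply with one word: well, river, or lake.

D = b²−4ac = (-4)² − 4·4·(-1) = 32
D > 0 non-square ⇒ indefinite ⇒ periodic river

river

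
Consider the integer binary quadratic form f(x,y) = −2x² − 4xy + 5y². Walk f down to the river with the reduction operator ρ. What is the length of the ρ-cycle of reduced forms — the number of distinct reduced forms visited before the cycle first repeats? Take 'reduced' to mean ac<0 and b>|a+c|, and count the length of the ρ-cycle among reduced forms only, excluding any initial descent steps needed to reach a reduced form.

D = 56, ⌊√D⌋ = 7
descent: ρ → (5,4,-2)  [lands on river]
river: ρ → (-2,4,5)
river: ρ → (5,6,-1)
river: ρ → (-1,6,5)
ρ-cycle length = 4 (tail of 1 descent step not counted)

4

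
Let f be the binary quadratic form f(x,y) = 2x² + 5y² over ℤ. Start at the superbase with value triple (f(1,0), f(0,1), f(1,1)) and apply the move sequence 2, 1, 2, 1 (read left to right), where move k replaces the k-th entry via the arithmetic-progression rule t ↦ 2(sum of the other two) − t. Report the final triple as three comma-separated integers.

start (2,5,7) = (f(1,0),f(0,1),f(1,1))
replace slot 2: 2·(2+7) − 5 = 13 → (2,13,7)
replace slot 1: 2·(13+7) − 2 = 38 → (38,13,7)
replace slot 2: 2·(38+7) − 13 = 77 → (38,77,7)
replace slot 1: 2·(77+7) − 38 = 130 → (130,77,7)

130,77,7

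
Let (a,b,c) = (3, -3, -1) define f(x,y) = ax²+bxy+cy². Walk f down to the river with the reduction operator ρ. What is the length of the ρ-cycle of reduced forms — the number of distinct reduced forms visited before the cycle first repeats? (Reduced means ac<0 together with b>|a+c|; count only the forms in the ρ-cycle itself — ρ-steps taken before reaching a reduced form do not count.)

D = 21, ⌊√D⌋ = 4
descent: ρ → (-1,3,3)  [lands on river]
river: ρ → (3,3,-1)
ρ-cycle length = 2 (tail of 1 descent step not counted)

2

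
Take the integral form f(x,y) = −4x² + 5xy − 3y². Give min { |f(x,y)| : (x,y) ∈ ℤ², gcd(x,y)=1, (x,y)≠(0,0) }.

translate: b→3 (≡-5 mod 8), so (4,-5,3)→(4,3,2)
flip: (4,3,2)→(2,-3,4)
translate: b→1 (≡-3 mod 4), so (2,-3,4)→(2,1,3)
reduced (well bottom): (2,1,3) with a≤c, −a<b≤a
well minimum |f| = |-2| = 2 (negative-definite)

2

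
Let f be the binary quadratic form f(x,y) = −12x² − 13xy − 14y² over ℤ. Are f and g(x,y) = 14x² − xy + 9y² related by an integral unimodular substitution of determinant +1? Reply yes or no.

D₁ = -503, D₂ = -503
f is negative-definite; reduce −f:
−f: translate: b→-11 (≡13 mod 24), so (12,13,14)→(12,-11,13)
−f: reduced (well bottom): (12,-11,13) with a≤c, −a<b≤a
flip sign back: reduced form of f is (-12,11,-13)
g: flip: (14,-1,9)→(9,1,14)
g: reduced (well bottom): (9,1,14) with a≤c, −a<b≤a
reduced forms (-12, 11, -13) vs (9, 1, 14) ⇒ inequivalent

no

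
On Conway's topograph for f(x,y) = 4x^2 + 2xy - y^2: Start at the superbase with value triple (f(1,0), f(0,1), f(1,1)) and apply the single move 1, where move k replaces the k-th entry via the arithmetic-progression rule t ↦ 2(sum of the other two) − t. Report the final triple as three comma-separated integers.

start (4,-1,5) = (f(1,0),f(0,1),f(1,1))
replace slot 1: 2·((-1)+5) − 4 = 4 → (4,-1,5)

4,-1,5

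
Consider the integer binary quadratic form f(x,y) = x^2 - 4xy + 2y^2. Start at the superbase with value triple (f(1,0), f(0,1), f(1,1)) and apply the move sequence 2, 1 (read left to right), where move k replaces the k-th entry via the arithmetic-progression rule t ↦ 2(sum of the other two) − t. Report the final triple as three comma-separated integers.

start (1,2,-1) = (f(1,0),f(0,1),f(1,1))
replace slot 2: 2·(1+(-1)) − 2 = -2 → (1,-2,-1)
replace slot 1: 2·((-2)+(-1)) − 1 = -7 → (-7,-2,-1)

-7,-2,-1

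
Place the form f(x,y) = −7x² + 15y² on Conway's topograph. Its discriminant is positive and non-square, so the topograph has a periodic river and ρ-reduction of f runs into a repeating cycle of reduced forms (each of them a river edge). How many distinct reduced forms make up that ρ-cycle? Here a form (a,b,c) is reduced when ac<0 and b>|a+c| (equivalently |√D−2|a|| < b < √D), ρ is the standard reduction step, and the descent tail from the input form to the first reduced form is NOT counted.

D = 420, ⌊√D⌋ = 20
descent: ρ → (15,0,-7)
descent: ρ → (-7,14,8)  [lands on river]
river: ρ → (8,18,-3)
river: ρ → (-3,18,8)
river: ρ → (8,14,-7)
ρ-cycle length = 4 (tail of 2 descent steps not counted)

4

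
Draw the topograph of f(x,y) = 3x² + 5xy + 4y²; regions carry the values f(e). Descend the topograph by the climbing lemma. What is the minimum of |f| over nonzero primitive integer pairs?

translate: b→-1 (≡5 mod 6), so (3,5,4)→(3,-1,2)
flip: (3,-1,2)→(2,1,3)
reduced (well bottom): (2,1,3) with a≤c, −a<b≤a
well minimum = a = 2

2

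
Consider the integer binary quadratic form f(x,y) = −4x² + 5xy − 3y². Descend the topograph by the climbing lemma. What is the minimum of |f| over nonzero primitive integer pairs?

translate: b→3 (≡-5 mod 8), so (4,-5,3)→(4,3,2)
flip: (4,3,2)→(2,-3,4)
translate: b→1 (≡-3 mod 4), so (2,-3,4)→(2,1,3)
reduced (well bottom): (2,1,3) with a≤c, −a<b≤a
well minimum |f| = |-2| = 2 (negative-definite)

2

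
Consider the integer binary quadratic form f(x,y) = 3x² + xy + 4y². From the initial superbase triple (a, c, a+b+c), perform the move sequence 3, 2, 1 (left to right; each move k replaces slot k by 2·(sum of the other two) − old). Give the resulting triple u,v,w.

start (3,4,8) = (f(1,0),f(0,1),f(1,1))
replace slot 3: 2·(3+4) − 8 = 6 → (3,4,6)
replace slot 2: 2·(3+6) − 4 = 14 → (3,14,6)
replace slot 1: 2·(14+6) − 3 = 37 → (37,14,6)

37,14,6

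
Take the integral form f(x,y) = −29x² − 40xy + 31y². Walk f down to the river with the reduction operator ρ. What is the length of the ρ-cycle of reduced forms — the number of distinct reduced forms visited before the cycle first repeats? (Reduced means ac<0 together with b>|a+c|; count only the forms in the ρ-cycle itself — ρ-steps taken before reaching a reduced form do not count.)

D = 5196, ⌊√D⌋ = 72
descent: ρ → (31,40,-29)  [lands on river]
river: ρ → (-29,18,42)
river: ρ → (42,66,-5)
river: ρ → (-5,64,55)
river: ρ → (55,46,-14)
river: ρ → (-14,66,15)
river: ρ → (15,54,-38)
river: ρ → (-38,22,31)
ρ-cycle length = 8 (tail of 1 descent step not counted)

8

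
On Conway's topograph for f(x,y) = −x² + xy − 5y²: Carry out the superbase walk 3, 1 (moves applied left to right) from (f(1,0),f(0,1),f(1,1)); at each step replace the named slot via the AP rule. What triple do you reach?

start (-1,-5,-5) = (f(1,0),f(0,1),f(1,1))
replace slot 3: 2·((-1)+(-5)) − (-5) = -7 → (-1,-5,-7)
replace slot 1: 2·((-5)+(-7)) − (-1) = -23 → (-23,-5,-7)

-23,-5,-7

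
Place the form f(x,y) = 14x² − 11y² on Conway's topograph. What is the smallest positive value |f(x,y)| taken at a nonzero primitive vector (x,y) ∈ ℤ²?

descent: ρ → (-11,22,3)  [lands on river]
river: ρ → (3,20,-18)
river: ρ → (-18,16,5)
river: ρ → (5,24,-2)
river: ρ → (-2,24,5)
river: ρ → (5,16,-18)
river: ρ → (-18,20,3)
river: ρ → (3,22,-11)
closes: descent 1, river 8
min |a| on river = 2

2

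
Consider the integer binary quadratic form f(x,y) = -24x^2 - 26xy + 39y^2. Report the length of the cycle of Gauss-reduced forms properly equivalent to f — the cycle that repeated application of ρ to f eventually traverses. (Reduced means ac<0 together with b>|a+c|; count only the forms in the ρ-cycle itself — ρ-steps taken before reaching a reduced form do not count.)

D = 4420, ⌊√D⌋ = 66
descent: ρ → (39,26,-24)  [lands on river]
river: ρ → (-24,22,41)
river: ρ → (41,60,-5)
river: ρ → (-5,60,41)
river: ρ → (41,22,-24)
river: ρ → (-24,26,39)
river: ρ → (39,52,-11)
river: ρ → (-11,58,24)
river: ρ → (24,38,-31)
river: ρ → (-31,24,31)
river: ρ → (31,38,-24)
river: ρ → (-24,58,11)
river: ρ → (11,52,-39)
river: ρ → (-39,26,24)
river: ρ → (24,22,-41)
river: ρ → (-41,60,5)
river: ρ → (5,60,-41)
river: ρ → (-41,22,24)
river: ρ → (24,26,-39)
river: ρ → (-39,52,11)
river: ρ → (11,58,-24)
river: ρ → (-24,38,31)
river: ρ → (31,24,-31)
river: ρ → (-31,38,24)
river: ρ → (24,58,-11)
river: ρ → (-11,52,39)
ρ-cycle length = 26 (tail of 1 descent step not counted)

26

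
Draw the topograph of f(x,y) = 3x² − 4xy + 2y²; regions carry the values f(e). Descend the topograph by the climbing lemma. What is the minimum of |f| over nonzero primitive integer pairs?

translate: b→2 (≡-4 mod 6), so (3,-4,2)→(3,2,1)
flip: (3,2,1)→(1,-2,3)
translate: b→0 (≡-2 mod 2), so (1,-2,3)→(1,0,2)
reduced (well bottom): (1,0,2) with a≤c, −a<b≤a
well minimum = a = 1

1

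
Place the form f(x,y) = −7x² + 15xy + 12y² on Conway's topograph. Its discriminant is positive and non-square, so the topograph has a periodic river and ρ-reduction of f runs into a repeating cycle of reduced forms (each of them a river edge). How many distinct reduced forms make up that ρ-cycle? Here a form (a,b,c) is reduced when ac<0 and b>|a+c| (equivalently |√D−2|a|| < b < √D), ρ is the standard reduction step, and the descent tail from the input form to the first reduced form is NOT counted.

D = 561, ⌊√D⌋ = 23
river: ρ → (12,9,-10)
river: ρ → (-10,11,11)
river: ρ → (11,11,-10)
river: ρ → (-10,9,12)
river: ρ → (12,15,-7)
river: ρ → (-7,13,14)
river: ρ → (14,15,-6)
river: ρ → (-6,21,5)
river: ρ → (5,19,-10)
river: ρ → (-10,21,3)
river: ρ → (3,21,-10)
river: ρ → (-10,19,5)
river: ρ → (5,21,-6)
river: ρ → (-6,15,14)
river: ρ → (14,13,-7)
river: ρ → (-7,15,12)
ρ-cycle length = 16 (tail of 0 descent steps not counted)

16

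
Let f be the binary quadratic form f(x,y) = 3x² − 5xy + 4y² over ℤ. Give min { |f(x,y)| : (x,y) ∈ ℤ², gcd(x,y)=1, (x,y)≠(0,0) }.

translate: b→1 (≡-5 mod 6), so (3,-5,4)→(3,1,2)
flip: (3,1,2)→(2,-1,3)
reduced (well bottom): (2,-1,3) with a≤c, −a<b≤a
well minimum = a = 2

2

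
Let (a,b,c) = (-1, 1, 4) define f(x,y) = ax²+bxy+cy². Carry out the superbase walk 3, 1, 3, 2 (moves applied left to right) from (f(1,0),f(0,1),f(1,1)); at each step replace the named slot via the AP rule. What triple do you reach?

start (-1,4,4) = (f(1,0),f(0,1),f(1,1))
replace slot 3: 2·((-1)+4) − 4 = 2 → (-1,4,2)
replace slot 1: 2·(4+2) − (-1) = 13 → (13,4,2)
replace slot 3: 2·(13+4) − 2 = 32 → (13,4,32)
replace slot 2: 2·(13+32) − 4 = 86 → (13,86,32)

13,86,32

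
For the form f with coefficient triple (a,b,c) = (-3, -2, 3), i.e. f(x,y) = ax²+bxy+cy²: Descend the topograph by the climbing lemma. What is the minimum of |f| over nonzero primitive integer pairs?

descent: ρ → (3,2,-3)  [lands on river]
river: ρ → (-3,4,2)
river: ρ → (2,4,-3)
river: ρ → (-3,2,3)
river: ρ → (3,4,-2)
river: ρ → (-2,4,3)
closes: descent 1, river 6
min |a| on river = 2

2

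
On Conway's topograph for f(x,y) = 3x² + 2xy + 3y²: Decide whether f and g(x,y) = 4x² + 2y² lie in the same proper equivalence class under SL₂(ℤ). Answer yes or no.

D₁ = -32, D₂ = -32
f: reduced (well bottom): (3,2,3) with a≤c, −a<b≤a
g: flip: (4,0,2)→(2,0,4)
g: reduced (well bottom): (2,0,4) with a≤c, −a<b≤a
reduced forms (3, 2, 3) vs (2, 0, 4) ⇒ inequivalent

no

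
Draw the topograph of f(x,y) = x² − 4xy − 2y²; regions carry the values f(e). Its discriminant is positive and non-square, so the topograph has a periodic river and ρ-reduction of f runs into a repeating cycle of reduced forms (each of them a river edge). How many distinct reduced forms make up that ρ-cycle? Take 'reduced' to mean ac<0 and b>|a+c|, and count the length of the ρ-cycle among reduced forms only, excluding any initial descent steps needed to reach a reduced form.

D = 24, ⌊√D⌋ = 4
descent: ρ → (-2,4,1)  [lands on river]
river: ρ → (1,4,-2)
ρ-cycle length = 2 (tail of 1 descent step not counted)

2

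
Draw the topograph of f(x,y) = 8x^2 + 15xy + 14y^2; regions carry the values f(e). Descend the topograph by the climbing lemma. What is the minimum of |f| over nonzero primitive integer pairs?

translate: b→-1 (≡15 mod 16), so (8,15,14)→(8,-1,7)
flip: (8,-1,7)→(7,1,8)
reduced (well bottom): (7,1,8) with a≤c, −a<b≤a
well minimum = a = 7

7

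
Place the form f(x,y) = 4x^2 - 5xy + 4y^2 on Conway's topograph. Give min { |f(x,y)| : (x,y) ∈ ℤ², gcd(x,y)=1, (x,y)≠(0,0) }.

translate: b→3 (≡-5 mod 8), so (4,-5,4)→(4,3,3)
flip: (4,3,3)→(3,-3,4)
translate: b→3 (≡-3 mod 6), so (3,-3,4)→(3,3,4)
reduced (well bottom): (3,3,4) with a≤c, −a<b≤a
well minimum = a = 3

3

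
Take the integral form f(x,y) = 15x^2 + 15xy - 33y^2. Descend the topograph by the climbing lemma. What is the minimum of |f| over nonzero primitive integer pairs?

descent: ρ → (-33,-15,15)
descent: ρ → (15,45,-3)  [lands on river]
river: ρ → (-3,45,15)
closes: descent 2, river 2
min |a| on river = 3

3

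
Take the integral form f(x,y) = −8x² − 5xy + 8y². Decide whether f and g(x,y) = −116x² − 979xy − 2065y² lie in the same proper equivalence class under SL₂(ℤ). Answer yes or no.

D₁ = 281, D₂ = 281
river cycle of f (length 30): (8, 5, -8), (-8, 11, 5), (5, 9, -10), (-10, 11, 4), (4, 13, -7), (-7, 15, 2), (2, 13, -14), (-14, 15, 1), (1, 15, -14), (-14, 13, 2), … (20 more)
river cycle of g (length 30): (-5, 11, 8), (8, 5, -8), (-8, 11, 5), (5, 9, -10), (-10, 11, 4), (4, 13, -7), (-7, 15, 2), (2, 13, -14), (-14, 15, 1), (1, 15, -14), … (20 more)
cycles coincide ⇒ equivalent

yes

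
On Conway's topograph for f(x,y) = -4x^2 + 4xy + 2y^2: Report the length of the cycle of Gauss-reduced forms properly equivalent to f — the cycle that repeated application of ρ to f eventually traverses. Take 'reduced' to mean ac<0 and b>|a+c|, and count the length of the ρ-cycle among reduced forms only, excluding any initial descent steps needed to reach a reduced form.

D = 48, ⌊√D⌋ = 6
river: ρ → (2,4,-4)
river: ρ → (-4,4,2)
ρ-cycle length = 2 (tail of 0 descent steps not counted)

2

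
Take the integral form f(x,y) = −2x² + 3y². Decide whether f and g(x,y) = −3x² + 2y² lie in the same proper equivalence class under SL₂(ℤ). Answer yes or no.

D₁ = 24, D₂ = 24
river cycle of f (length 2): (-2, 4, 1), (1, 4, -2)
river cycle of g (length 2): (2, 4, -1), (-1, 4, 2)
cycles differ ⇒ inequivalent

no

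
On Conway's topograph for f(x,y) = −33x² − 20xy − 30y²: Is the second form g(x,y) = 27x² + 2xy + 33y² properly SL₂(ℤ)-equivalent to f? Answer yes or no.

D₁ = -3560, D₂ = -3560
f is negative-definite; reduce −f:
−f: flip: (33,20,30)→(30,-20,33)
−f: reduced (well bottom): (30,-20,33) with a≤c, −a<b≤a
flip sign back: reduced form of f is (-30,20,-33)
g: reduced (well bottom): (27,2,33) with a≤c, −a<b≤a
reduced forms (-30, 20, -33) vs (27, 2, 33) ⇒ inequivalent

no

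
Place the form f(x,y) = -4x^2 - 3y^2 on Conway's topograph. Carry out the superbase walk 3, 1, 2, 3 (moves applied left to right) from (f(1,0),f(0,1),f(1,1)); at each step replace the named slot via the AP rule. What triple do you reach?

start (-4,-3,-7) = (f(1,0),f(0,1),f(1,1))
replace slot 3: 2·((-4)+(-3)) − (-7) = -7 → (-4,-3,-7)
replace slot 1: 2·((-3)+(-7)) − (-4) = -16 → (-16,-3,-7)
replace slot 2: 2·((-16)+(-7)) − (-3) = -43 → (-16,-43,-7)
replace slot 3: 2·((-16)+(-43)) − (-7) = -111 → (-16,-43,-111)

-16,-43,-111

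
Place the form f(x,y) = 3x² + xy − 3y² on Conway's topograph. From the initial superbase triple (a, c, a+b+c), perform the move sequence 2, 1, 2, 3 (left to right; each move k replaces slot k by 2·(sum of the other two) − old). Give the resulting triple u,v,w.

start (3,-3,1) = (f(1,0),f(0,1),f(1,1))
replace slot 2: 2·(3+1) − (-3) = 11 → (3,11,1)
replace slot 1: 2·(11+1) − 3 = 21 → (21,11,1)
replace slot 2: 2·(21+1) − 11 = 33 → (21,33,1)
replace slot 3: 2·(21+33) − 1 = 107 → (21,33,107)

21,33,107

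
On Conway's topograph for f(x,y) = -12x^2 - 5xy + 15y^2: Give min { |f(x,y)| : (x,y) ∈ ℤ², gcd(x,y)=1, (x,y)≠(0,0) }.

descent: ρ → (15,5,-12)  [lands on river]
river: ρ → (-12,19,8)
river: ρ → (8,13,-18)
river: ρ → (-18,23,3)
river: ρ → (3,25,-10)
river: ρ → (-10,15,13)
river: ρ → (13,11,-12)
river: ρ → (-12,13,12)
river: ρ → (12,11,-13)
river: ρ → (-13,15,10)
river: ρ → (10,25,-3)
river: ρ → (-3,23,18)
river: ρ → (18,13,-8)
river: ρ → (-8,19,12)
river: ρ → (12,5,-15)
river: ρ → (-15,25,2)
river: ρ → (2,27,-2)
river: ρ → (-2,25,15)
closes: descent 1, river 18
min |a| on river = 2

2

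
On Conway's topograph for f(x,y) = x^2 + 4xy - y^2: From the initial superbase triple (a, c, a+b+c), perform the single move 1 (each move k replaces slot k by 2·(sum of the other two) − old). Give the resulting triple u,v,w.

start (1,-1,4) = (f(1,0),f(0,1),f(1,1))
replace slot 1: 2·((-1)+4) − 1 = 5 → (5,-1,4)

5,-1,4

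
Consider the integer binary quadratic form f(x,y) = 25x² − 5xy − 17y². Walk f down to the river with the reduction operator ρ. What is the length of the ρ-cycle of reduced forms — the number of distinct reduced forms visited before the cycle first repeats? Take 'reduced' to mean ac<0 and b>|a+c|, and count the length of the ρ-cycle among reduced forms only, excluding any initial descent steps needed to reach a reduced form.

D = 1725, ⌊√D⌋ = 41
descent: ρ → (-17,39,3)  [lands on river]
river: ρ → (3,39,-17)
river: ρ → (-17,29,13)
river: ρ → (13,23,-23)
river: ρ → (-23,23,13)
river: ρ → (13,29,-17)
ρ-cycle length = 6 (tail of 1 descent step not counted)

6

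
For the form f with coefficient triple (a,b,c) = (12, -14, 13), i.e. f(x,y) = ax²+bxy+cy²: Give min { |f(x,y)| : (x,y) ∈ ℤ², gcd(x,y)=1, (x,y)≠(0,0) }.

translate: b→10 (≡-14 mod 24), so (12,-14,13)→(12,10,11)
flip: (12,10,11)→(11,-10,12)
reduced (well bottom): (11,-10,12) with a≤c, −a<b≤a
well minimum = a = 11

11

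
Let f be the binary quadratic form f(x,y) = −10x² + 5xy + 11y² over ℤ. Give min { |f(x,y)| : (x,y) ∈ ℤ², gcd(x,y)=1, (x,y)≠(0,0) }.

river: ρ → (11,17,-4)
river: ρ → (-4,15,15)
river: ρ → (15,15,-4)
river: ρ → (-4,17,11)
river: ρ → (11,5,-10)
river: ρ → (-10,15,6)
river: ρ → (6,21,-1)
river: ρ → (-1,21,6)
river: ρ → (6,15,-10)
river: ρ → (-10,5,11)
closes: descent 0, river 10
min |a| on river = 1

1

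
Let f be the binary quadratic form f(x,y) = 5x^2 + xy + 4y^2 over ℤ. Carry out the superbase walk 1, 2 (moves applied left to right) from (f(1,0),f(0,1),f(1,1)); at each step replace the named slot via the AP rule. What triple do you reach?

start (5,4,10) = (f(1,0),f(0,1),f(1,1))
replace slot 1: 2·(4+10) − 5 = 23 → (23,4,10)
replace slot 2: 2·(23+10) − 4 = 62 → (23,62,10)

23,62,10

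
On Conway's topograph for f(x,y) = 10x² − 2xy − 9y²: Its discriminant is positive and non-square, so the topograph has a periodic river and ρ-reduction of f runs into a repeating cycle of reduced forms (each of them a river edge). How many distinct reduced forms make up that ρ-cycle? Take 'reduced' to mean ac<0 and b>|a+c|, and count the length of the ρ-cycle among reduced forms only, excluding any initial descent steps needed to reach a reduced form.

D = 364, ⌊√D⌋ = 19
descent: ρ → (-9,2,10)  [lands on river]
river: ρ → (10,18,-1)
river: ρ → (-1,18,10)
river: ρ → (10,2,-9)
river: ρ → (-9,16,3)
river: ρ → (3,14,-14)
river: ρ → (-14,14,3)
river: ρ → (3,16,-9)
ρ-cycle length = 8 (tail of 1 descent step not counted)

8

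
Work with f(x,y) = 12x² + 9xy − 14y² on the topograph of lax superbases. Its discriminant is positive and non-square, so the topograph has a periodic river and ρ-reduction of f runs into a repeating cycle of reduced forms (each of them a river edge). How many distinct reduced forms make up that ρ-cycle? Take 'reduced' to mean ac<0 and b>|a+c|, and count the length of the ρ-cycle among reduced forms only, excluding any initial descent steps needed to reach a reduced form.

D = 753, ⌊√D⌋ = 27
river: ρ → (-14,19,7)
river: ρ → (7,23,-8)
river: ρ → (-8,25,4)
river: ρ → (4,23,-14)
river: ρ → (-14,5,13)
river: ρ → (13,21,-6)
river: ρ → (-6,27,1)
river: ρ → (1,27,-6)
river: ρ → (-6,21,13)
river: ρ → (13,5,-14)
river: ρ → (-14,23,4)
river: ρ → (4,25,-8)
river: ρ → (-8,23,7)
river: ρ → (7,19,-14)
river: ρ → (-14,9,12)
river: ρ → (12,15,-11)
river: ρ → (-11,7,16)
river: ρ → (16,25,-2)
river: ρ → (-2,27,3)
river: ρ → (3,27,-2)
river: ρ → (-2,25,16)
river: ρ → (16,7,-11)
river: ρ → (-11,15,12)
river: ρ → (12,9,-14)
ρ-cycle length = 24 (tail of 0 descent steps not counted)

24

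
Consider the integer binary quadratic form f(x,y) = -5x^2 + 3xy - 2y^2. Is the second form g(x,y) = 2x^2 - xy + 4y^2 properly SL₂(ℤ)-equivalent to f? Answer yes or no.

D₁ = -31, D₂ = -31
f is negative-definite; reduce −f:
−f: flip: (5,-3,2)→(2,3,5)
−f: translate: b→-1 (≡3 mod 4), so (2,3,5)→(2,-1,4)
−f: reduced (well bottom): (2,-1,4) with a≤c, −a<b≤a
flip sign back: reduced form of f is (-2,1,-4)
g: reduced (well bottom): (2,-1,4) with a≤c, −a<b≤a
reduced forms (-2, 1, -4) vs (2, -1, 4) ⇒ inequivalent

no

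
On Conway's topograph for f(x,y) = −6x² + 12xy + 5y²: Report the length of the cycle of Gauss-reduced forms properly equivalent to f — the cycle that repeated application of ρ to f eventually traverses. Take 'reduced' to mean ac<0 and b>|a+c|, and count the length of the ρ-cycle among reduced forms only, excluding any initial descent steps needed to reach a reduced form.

D = 264, ⌊√D⌋ = 16
river: ρ → (5,8,-10)
river: ρ → (-10,12,3)
river: ρ → (3,12,-10)
river: ρ → (-10,8,5)
river: ρ → (5,12,-6)
river: ρ → (-6,12,5)
ρ-cycle length = 6 (tail of 0 descent steps not counted)

6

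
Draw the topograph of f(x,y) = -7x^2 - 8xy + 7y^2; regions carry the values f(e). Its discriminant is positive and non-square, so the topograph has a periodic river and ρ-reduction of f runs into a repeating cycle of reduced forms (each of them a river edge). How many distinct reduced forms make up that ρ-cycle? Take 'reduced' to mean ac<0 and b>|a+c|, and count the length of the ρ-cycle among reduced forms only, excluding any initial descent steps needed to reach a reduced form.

D = 260, ⌊√D⌋ = 16
descent: ρ → (7,8,-7)  [lands on river]
river: ρ → (-7,6,8)
river: ρ → (8,10,-5)
river: ρ → (-5,10,8)
river: ρ → (8,6,-7)
river: ρ → (-7,8,7)
river: ρ → (7,6,-8)
river: ρ → (-8,10,5)
river: ρ → (5,10,-8)
river: ρ → (-8,6,7)
ρ-cycle length = 10 (tail of 1 descent step not counted)

10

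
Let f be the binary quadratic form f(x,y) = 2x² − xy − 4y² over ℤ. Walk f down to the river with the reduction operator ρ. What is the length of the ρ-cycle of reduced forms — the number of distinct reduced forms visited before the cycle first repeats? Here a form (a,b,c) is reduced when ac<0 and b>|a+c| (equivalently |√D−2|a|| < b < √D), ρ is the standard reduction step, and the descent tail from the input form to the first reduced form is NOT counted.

D = 33, ⌊√D⌋ = 5
descent: ρ → (-4,1,2)
descent: ρ → (2,3,-3)  [lands on river]
river: ρ → (-3,3,2)
river: ρ → (2,5,-1)
river: ρ → (-1,5,2)
ρ-cycle length = 4 (tail of 2 descent steps not counted)

4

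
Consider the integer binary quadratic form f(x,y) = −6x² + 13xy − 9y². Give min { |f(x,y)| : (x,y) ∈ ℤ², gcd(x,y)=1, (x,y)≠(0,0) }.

translate: b→-1 (≡-13 mod 12), so (6,-13,9)→(6,-1,2)
flip: (6,-1,2)→(2,1,6)
reduced (well bottom): (2,1,6) with a≤c, −a<b≤a
well minimum |f| = |-2| = 2 (negative-definite)

2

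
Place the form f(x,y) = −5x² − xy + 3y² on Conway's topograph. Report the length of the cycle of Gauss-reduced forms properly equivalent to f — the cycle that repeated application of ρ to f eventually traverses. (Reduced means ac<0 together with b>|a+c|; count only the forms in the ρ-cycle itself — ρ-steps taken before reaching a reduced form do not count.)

D = 61, ⌊√D⌋ = 7
descent: ρ → (3,7,-1)  [lands on river]
river: ρ → (-1,7,3)
river: ρ → (3,5,-3)
river: ρ → (-3,7,1)
river: ρ → (1,7,-3)
river: ρ → (-3,5,3)
ρ-cycle length = 6 (tail of 1 descent step not counted)

6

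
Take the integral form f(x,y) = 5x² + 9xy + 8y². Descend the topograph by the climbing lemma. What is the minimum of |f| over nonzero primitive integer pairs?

translate: b→-1 (≡9 mod 10), so (5,9,8)→(5,-1,4)
flip: (5,-1,4)→(4,1,5)
reduced (well bottom): (4,1,5) with a≤c, −a<b≤a
well minimum = a = 4

4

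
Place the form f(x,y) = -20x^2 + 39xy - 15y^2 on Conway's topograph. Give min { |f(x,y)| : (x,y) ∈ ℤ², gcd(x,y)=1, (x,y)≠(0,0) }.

descent: ρ → (-15,-9,4)
descent: ρ → (4,17,-2)  [lands on river]
river: ρ → (-2,15,12)
river: ρ → (12,9,-5)
river: ρ → (-5,11,10)
river: ρ → (10,9,-6)
river: ρ → (-6,15,4)
closes: descent 2, river 6
min |a| on river = 2

2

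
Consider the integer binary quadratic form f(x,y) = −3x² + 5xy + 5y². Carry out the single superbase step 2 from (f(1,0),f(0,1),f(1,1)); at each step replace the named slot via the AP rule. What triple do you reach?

start (-3,5,7) = (f(1,0),f(0,1),f(1,1))
replace slot 2: 2·((-3)+7) − 5 = 3 → (-3,3,7)

-3,3,7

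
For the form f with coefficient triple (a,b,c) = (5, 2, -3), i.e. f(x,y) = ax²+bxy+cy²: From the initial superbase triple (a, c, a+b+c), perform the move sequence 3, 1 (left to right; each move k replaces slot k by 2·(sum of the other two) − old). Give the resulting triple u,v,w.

start (5,-3,4) = (f(1,0),f(0,1),f(1,1))
replace slot 3: 2·(5+(-3)) − 4 = 0 → (5,-3,0)
replace slot 1: 2·((-3)+0) − 5 = -11 → (-11,-3,0)

-11,-3,0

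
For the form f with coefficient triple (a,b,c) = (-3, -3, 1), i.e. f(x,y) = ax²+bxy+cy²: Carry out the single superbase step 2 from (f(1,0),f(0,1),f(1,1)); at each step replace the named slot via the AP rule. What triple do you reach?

start (-3,1,-5) = (f(1,0),f(0,1),f(1,1))
replace slot 2: 2·((-3)+(-5)) − 1 = -17 → (-3,-17,-5)

-3,-17,-5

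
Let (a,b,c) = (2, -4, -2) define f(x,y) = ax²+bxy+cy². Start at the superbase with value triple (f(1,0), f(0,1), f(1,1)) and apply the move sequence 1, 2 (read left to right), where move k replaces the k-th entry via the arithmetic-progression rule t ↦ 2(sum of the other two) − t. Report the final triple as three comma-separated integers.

start (2,-2,-4) = (f(1,0),f(0,1),f(1,1))
replace slot 1: 2·((-2)+(-4)) − 2 = -14 → (-14,-2,-4)
replace slot 2: 2·((-14)+(-4)) − (-2) = -34 → (-14,-34,-4)

-14,-34,-4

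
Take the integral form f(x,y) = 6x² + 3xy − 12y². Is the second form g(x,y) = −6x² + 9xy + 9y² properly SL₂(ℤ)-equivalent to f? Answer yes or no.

D₁ = 297, D₂ = 297
river cycle of f (length 4): (6, 15, -3), (-3, 15, 6), (6, 9, -9), (-9, 9, 6)
river cycle of g (length 4): (9, 9, -6), (-6, 15, 3), (3, 15, -6), (-6, 9, 9)
cycles differ ⇒ inequivalent

no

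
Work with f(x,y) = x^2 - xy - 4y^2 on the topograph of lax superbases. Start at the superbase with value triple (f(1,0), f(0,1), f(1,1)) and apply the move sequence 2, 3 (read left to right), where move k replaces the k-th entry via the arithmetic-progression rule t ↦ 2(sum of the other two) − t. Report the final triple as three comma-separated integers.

start (1,-4,-4) = (f(1,0),f(0,1),f(1,1))
replace slot 2: 2·(1+(-4)) − (-4) = -2 → (1,-2,-4)
replace slot 3: 2·(1+(-2)) − (-4) = 2 → (1,-2,2)

1,-2,2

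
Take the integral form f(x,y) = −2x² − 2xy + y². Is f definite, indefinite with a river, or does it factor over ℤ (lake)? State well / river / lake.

D = b²−4ac = (-2)² − 4·(-2)·1 = 12
D > 0 non-square ⇒ indefinite ⇒ periodic river

river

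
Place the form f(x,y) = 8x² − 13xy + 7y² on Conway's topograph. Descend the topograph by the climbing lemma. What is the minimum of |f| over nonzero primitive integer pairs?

translate: b→3 (≡-13 mod 16), so (8,-13,7)→(8,3,2)
flip: (8,3,2)→(2,-3,8)
translate: b→1 (≡-3 mod 4), so (2,-3,8)→(2,1,7)
reduced (well bottom): (2,1,7) with a≤c, −a<b≤a
well minimum = a = 2

2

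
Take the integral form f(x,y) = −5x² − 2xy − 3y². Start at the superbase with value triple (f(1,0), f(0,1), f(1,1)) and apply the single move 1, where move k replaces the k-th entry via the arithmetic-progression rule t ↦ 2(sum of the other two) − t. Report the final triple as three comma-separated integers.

start (-5,-3,-10) = (f(1,0),f(0,1),f(1,1))
replace slot 1: 2·((-3)+(-10)) − (-5) = -21 → (-21,-3,-10)

-21,-3,-10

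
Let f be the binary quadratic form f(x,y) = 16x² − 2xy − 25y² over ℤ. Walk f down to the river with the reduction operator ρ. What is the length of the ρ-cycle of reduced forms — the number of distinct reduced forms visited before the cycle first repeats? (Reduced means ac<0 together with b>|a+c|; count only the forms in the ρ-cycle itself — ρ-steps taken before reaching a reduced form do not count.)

D = 1604, ⌊√D⌋ = 40
descent: ρ → (-25,2,16)
descent: ρ → (16,30,-11)  [lands on river]
river: ρ → (-11,36,7)
river: ρ → (7,34,-16)
river: ρ → (-16,30,11)
river: ρ → (11,36,-7)
river: ρ → (-7,34,16)
ρ-cycle length = 6 (tail of 2 descent steps not counted)

6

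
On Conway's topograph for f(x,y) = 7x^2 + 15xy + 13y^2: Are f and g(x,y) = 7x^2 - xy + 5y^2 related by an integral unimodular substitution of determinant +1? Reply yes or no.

D₁ = -139, D₂ = -139
f: translate: b→1 (≡15 mod 14), so (7,15,13)→(7,1,5)
f: flip: (7,1,5)→(5,-1,7)
f: reduced (well bottom): (5,-1,7) with a≤c, −a<b≤a
g: flip: (7,-1,5)→(5,1,7)
g: reduced (well bottom): (5,1,7) with a≤c, −a<b≤a
reduced forms (5, -1, 7) vs (5, 1, 7) ⇒ inequivalent

no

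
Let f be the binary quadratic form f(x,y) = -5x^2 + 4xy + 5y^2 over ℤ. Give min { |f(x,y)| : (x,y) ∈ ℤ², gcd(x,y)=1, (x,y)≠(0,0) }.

river: ρ → (5,6,-4)
river: ρ → (-4,10,1)
river: ρ → (1,10,-4)
river: ρ → (-4,6,5)
river: ρ → (5,4,-5)
river: ρ → (-5,6,4)
river: ρ → (4,10,-1)
river: ρ → (-1,10,4)
river: ρ → (4,6,-5)
river: ρ → (-5,4,5)
closes: descent 0, river 10
min |a| on river = 1

1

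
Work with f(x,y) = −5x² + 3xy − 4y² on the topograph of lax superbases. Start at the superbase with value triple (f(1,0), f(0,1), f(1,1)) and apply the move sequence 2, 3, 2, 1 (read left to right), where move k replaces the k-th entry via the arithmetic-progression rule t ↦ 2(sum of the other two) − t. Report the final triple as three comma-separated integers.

start (-5,-4,-6) = (f(1,0),f(0,1),f(1,1))
replace slot 2: 2·((-5)+(-6)) − (-4) = -18 → (-5,-18,-6)
replace slot 3: 2·((-5)+(-18)) − (-6) = -40 → (-5,-18,-40)
replace slot 2: 2·((-5)+(-40)) − (-18) = -72 → (-5,-72,-40)
replace slot 1: 2·((-72)+(-40)) − (-5) = -219 → (-219,-72,-40)

-219,-72,-40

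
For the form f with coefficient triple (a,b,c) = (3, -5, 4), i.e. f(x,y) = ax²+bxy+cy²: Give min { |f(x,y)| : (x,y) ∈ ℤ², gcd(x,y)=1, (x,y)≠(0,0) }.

translate: b→1 (≡-5 mod 6), so (3,-5,4)→(3,1,2)
flip: (3,1,2)→(2,-1,3)
reduced (well bottom): (2,-1,3) with a≤c, −a<b≤a
well minimum = a = 2

2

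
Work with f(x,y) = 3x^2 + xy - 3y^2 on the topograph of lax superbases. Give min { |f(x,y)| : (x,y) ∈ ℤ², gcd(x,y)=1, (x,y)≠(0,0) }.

river: ρ → (-3,5,1)
river: ρ → (1,5,-3)
river: ρ → (-3,1,3)
river: ρ → (3,5,-1)
river: ρ → (-1,5,3)
river: ρ → (3,1,-3)
closes: descent 0, river 6
min |a| on river = 1

1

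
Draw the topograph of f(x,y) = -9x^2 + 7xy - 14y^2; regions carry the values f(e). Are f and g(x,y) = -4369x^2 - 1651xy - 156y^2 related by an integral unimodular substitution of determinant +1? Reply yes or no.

D₁ = -455, D₂ = -455
f is negative-definite; reduce −f:
−f: reduced (well bottom): (9,-7,14) with a≤c, −a<b≤a
flip sign back: reduced form of f is (-9,7,-14)
g is negative-definite; reduce −g:
−g: flip: (4369,1651,156)→(156,-1651,4369)
−g: translate: b→-91 (≡-1651 mod 312), so (156,-1651,4369)→(156,-91,14)
−g: flip: (156,-91,14)→(14,91,156)
−g: translate: b→7 (≡91 mod 28), so (14,91,156)→(14,7,9)
−g: flip: (14,7,9)→(9,-7,14)
−g: reduced (well bottom): (9,-7,14) with a≤c, −a<b≤a
flip sign back: reduced form of g is (-9,7,-14)
reduced forms (-9, 7, -14) vs (-9, 7, -14) ⇒ equivalent

yes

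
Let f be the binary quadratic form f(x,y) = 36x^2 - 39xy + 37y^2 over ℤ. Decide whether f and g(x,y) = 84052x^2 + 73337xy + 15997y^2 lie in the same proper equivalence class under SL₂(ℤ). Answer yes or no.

D₁ = -3807, D₂ = -3807
f: translate: b→33 (≡-39 mod 72), so (36,-39,37)→(36,33,34)
f: flip: (36,33,34)→(34,-33,36)
f: reduced (well bottom): (34,-33,36) with a≤c, −a<b≤a
g: flip: (84052,73337,15997)→(15997,-73337,84052)
g: translate: b→-9349 (≡-73337 mod 31994), so (15997,-73337,84052)→(15997,-9349,1366)
g: flip: (15997,-9349,1366)→(1366,9349,15997)
g: translate: b→1153 (≡9349 mod 2732), so (1366,9349,15997)→(1366,1153,244)
g: flip: (1366,1153,244)→(244,-1153,1366)
g: translate: b→-177 (≡-1153 mod 488), so (244,-1153,1366)→(244,-177,36)
g: flip: (244,-177,36)→(36,177,244)
g: translate: b→33 (≡177 mod 72), so (36,177,244)→(36,33,34)
g: flip: (36,33,34)→(34,-33,36)
g: reduced (well bottom): (34,-33,36) with a≤c, −a<b≤a
reduced forms (34, -33, 36) vs (34, -33, 36) ⇒ equivalent

yes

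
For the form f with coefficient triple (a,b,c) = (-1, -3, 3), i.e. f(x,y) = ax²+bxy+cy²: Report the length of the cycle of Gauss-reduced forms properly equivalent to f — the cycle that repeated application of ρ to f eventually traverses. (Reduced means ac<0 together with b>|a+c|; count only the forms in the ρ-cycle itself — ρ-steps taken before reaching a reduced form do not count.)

D = 21, ⌊√D⌋ = 4
descent: ρ → (3,3,-1)  [lands on river]
river: ρ → (-1,3,3)
ρ-cycle length = 2 (tail of 1 descent step not counted)

2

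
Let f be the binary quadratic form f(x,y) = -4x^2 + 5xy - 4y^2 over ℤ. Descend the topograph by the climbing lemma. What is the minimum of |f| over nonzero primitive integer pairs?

translate: b→3 (≡-5 mod 8), so (4,-5,4)→(4,3,3)
flip: (4,3,3)→(3,-3,4)
translate: b→3 (≡-3 mod 6), so (3,-3,4)→(3,3,4)
reduced (well bottom): (3,3,4) with a≤c, −a<b≤a
well minimum |f| = |-3| = 3 (negative-definite)

3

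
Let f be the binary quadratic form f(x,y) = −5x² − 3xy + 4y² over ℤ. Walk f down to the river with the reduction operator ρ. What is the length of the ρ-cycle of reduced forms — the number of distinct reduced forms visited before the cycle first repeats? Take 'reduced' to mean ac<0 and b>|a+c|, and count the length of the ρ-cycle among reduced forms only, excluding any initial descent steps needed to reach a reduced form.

D = 89, ⌊√D⌋ = 9
descent: ρ → (4,3,-5)  [lands on river]
river: ρ → (-5,7,2)
river: ρ → (2,9,-1)
river: ρ → (-1,9,2)
river: ρ → (2,7,-5)
river: ρ → (-5,3,4)
river: ρ → (4,5,-4)
river: ρ → (-4,3,5)
river: ρ → (5,7,-2)
river: ρ → (-2,9,1)
river: ρ → (1,9,-2)
river: ρ → (-2,7,5)
river: ρ → (5,3,-4)
river: ρ → (-4,5,4)
ρ-cycle length = 14 (tail of 1 descent step not counted)

14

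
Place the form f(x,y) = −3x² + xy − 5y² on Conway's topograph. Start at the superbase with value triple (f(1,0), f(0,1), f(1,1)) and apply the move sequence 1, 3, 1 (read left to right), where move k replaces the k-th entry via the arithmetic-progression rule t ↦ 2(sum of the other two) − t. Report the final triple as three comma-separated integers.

start (-3,-5,-7) = (f(1,0),f(0,1),f(1,1))
replace slot 1: 2·((-5)+(-7)) − (-3) = -21 → (-21,-5,-7)
replace slot 3: 2·((-21)+(-5)) − (-7) = -45 → (-21,-5,-45)
replace slot 1: 2·((-5)+(-45)) − (-21) = -79 → (-79,-5,-45)

-79,-5,-45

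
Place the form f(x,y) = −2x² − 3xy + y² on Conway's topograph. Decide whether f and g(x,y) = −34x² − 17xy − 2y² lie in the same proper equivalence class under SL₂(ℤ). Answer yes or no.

D₁ = 17, D₂ = 17
river cycle of f (length 6): (1, 3, -2), (-2, 1, 2), (2, 3, -1), (-1, 3, 2), (2, 1, -2), (-2, 3, 1)
river cycle of g (length 6): (-2, 1, 2), (2, 3, -1), (-1, 3, 2), (2, 1, -2), (-2, 3, 1), (1, 3, -2)
cycles coincide ⇒ equivalent

yes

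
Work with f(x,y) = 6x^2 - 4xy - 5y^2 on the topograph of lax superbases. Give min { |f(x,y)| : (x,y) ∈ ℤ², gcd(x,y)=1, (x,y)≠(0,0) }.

descent: ρ → (-5,4,6)  [lands on river]
river: ρ → (6,8,-3)
river: ρ → (-3,10,3)
river: ρ → (3,8,-6)
river: ρ → (-6,4,5)
river: ρ → (5,6,-5)
closes: descent 1, river 6
min |a| on river = 3

3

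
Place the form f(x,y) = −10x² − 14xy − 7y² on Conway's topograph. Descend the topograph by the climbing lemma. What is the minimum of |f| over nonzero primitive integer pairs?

translate: b→-6 (≡14 mod 20), so (10,14,7)→(10,-6,3)
flip: (10,-6,3)→(3,6,10)
translate: b→0 (≡6 mod 6), so (3,6,10)→(3,0,7)
reduced (well bottom): (3,0,7) with a≤c, −a<b≤a
well minimum |f| = |-3| = 3 (negative-definite)

3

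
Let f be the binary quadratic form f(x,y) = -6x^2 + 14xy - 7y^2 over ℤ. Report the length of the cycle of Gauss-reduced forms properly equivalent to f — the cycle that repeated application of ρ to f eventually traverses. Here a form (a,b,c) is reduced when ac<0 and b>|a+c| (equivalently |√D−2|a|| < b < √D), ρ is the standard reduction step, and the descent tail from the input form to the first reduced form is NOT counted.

D = 28, ⌊√D⌋ = 5
descent: ρ → (-7,0,1)
descent: ρ → (1,4,-3)  [lands on river]
river: ρ → (-3,2,2)
river: ρ → (2,2,-3)
river: ρ → (-3,4,1)
ρ-cycle length = 4 (tail of 2 descent steps not counted)

4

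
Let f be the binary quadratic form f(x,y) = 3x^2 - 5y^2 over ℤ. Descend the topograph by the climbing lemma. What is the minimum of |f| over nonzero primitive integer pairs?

descent: ρ → (-5,0,3)
descent: ρ → (3,6,-2)  [lands on river]
river: ρ → (-2,6,3)
closes: descent 2, river 2
min |a| on river = 2

2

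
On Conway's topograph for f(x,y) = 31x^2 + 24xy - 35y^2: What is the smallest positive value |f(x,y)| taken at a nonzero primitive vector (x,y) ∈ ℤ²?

river: ρ → (-35,46,20)
river: ρ → (20,34,-47)
river: ρ → (-47,60,7)
river: ρ → (7,66,-20)
river: ρ → (-20,54,25)
river: ρ → (25,46,-28)
river: ρ → (-28,66,5)
river: ρ → (5,64,-41)
river: ρ → (-41,18,28)
river: ρ → (28,38,-31)
river: ρ → (-31,24,35)
river: ρ → (35,46,-20)
river: ρ → (-20,34,47)
river: ρ → (47,60,-7)
river: ρ → (-7,66,20)
river: ρ → (20,54,-25)
river: ρ → (-25,46,28)
river: ρ → (28,66,-5)
river: ρ → (-5,64,41)
river: ρ → (41,18,-28)
river: ρ → (-28,38,31)
river: ρ → (31,24,-35)
closes: descent 0, river 22
min |a| on river = 5

5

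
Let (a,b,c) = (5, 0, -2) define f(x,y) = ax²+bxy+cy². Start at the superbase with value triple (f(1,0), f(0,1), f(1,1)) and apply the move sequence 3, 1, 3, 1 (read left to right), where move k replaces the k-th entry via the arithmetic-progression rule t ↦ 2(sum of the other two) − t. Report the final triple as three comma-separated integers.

start (5,-2,3) = (f(1,0),f(0,1),f(1,1))
replace slot 3: 2·(5+(-2)) − 3 = 3 → (5,-2,3)
replace slot 1: 2·((-2)+3) − 5 = -3 → (-3,-2,3)
replace slot 3: 2·((-3)+(-2)) − 3 = -13 → (-3,-2,-13)
replace slot 1: 2·((-2)+(-13)) − (-3) = -27 → (-27,-2,-13)

-27,-2,-13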